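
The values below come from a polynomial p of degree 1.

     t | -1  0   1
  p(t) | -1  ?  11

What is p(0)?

5

On equispaced nodes a degree-1 polynomial has vanishing second forward difference, so
  p(-1) - 2·p(0) + p(1) = 0.
Substituting the known values and solving for p(0):
  -2·p(0) = -10
  p(0) = 5.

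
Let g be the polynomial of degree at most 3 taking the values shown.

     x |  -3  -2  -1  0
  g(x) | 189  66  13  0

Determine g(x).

Write g(x) = ax^3 + bx^2 + cx + d. Substituting each data point gives a linear system:
  -27a + 9b - 3c + d = 189
  -8a + 4b - 2c + d = 66
  -a + b - c + d = 13
  d = 0
Solving the system yields a = -5, b = 5, c = -3, d = 0.
So g(x) = -5x³ + 5x² - 3x.
Check: g(-2) = 66. ✓

g(x) = -5x^3 + 5x^2 - 3x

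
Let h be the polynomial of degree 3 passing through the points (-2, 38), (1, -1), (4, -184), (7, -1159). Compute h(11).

-4811

Using the Lagrange interpolation formula with nodes -2, 1, 4, 7:
  L_0(x) = (x - 1)(x - 4)(x - 7) / -162
  L_1(x) = (x + 2)(x - 4)(x - 7) / 54
  L_2(x) = (x + 2)(x - 1)(x - 7) / -54
  L_3(x) = (x + 2)(x - 1)(x - 4) / 162
Then h(x) = 38·L_0(x) - 1·L_1(x) - 184·L_2(x) - 1159·L_3(x).
Expanding and collecting terms gives h(x) = -4x³ + 4x² + 3x - 4.
Evaluating at x = 11: h(11) = -4811.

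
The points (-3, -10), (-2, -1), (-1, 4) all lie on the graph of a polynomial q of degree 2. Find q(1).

Write q(t) = at^2 + bt + c. Substituting each data point gives a linear system:
  9a - 3b + c = -10
  4a - 2b + c = -1
  a - b + c = 4
Solving the system yields a = -2, b = -1, c = 5.
So q(t) = -2t^2 - t + 5.
Then q(1) = 2.

2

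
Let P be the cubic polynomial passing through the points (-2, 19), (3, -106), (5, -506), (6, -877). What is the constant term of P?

Write P(n) = an^3 + bn^2 + cn + d. Substituting each data point gives a linear system:
  -8a + 4b - 2c + d = 19
  27a + 9b + 3c + d = -106
  125a + 25b + 5c + d = -506
  216a + 36b + 6c + d = -877
Solving the system yields a = -4, b = -1, c = 4, d = -1.
So P(n) = -4n^3 - n^2 + 4n - 1.
The constant term is -1.

-1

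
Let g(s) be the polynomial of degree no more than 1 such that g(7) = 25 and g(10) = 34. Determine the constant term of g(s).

4

Write g(s) = as + b. Substituting each data point gives a linear system:
  7a + b = 25
  10a + b = 34
Solving the system yields a = 3, b = 4.
So g(s) = 3s + 4.
The constant term is 4.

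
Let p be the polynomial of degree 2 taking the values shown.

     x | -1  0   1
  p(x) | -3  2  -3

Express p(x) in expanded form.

Using the Lagrange interpolation formula with nodes -1, 0, 1:
  L_0(x) = x(x - 1) / 2
  L_1(x) = (x + 1)(x - 1) / -1
  L_2(x) = (x + 1)x / 2
Then p(x) = -3·L_0(x) + 2·L_1(x) - 3·L_2(x).
Expanding and collecting terms gives p(x) = -5x^2 + 2.
Check: p(1) = -3. ✓

p(x) = -5x^2 + 2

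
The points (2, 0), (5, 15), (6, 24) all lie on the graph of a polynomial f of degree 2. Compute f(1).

Using the Lagrange interpolation formula with nodes 2, 5, 6:
  L_0(t) = (t - 5)(t - 6) / 12
  L_1(t) = (t - 2)(t - 6) / -3
  L_2(t) = (t - 2)(t - 5) / 4
Then f(t) = 0·L_0(t) + 15·L_1(t) + 24·L_2(t).
Expanding and collecting terms gives f(t) = t^2 - 2t.
Evaluating at t = 1: f(1) = -1.

-1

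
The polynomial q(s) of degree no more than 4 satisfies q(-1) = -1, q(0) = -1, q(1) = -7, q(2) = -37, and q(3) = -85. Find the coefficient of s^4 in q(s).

1

Write q(s) = as^4 + bs^3 + cs^2 + ds + e. Substituting each data point gives a linear system:
  a - b + c - d + e = -1
  e = -1
  a + b + c + d + e = -7
  16a + 8b + 4c + 2d + e = -37
  81a + 27b + 9c + 3d + e = -85
Solving the system yields a = 1, b = -5, c = -4, d = 2, e = -1.
So q(s) = s⁴ - 5s³ - 4s² + 2s - 1.
The leading coefficient is 1.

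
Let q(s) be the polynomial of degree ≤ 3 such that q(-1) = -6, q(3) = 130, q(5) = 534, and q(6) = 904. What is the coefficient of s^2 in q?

0

Write q(s) = as^3 + bs^2 + cs + d. Substituting each data point gives a linear system:
  -a + b - c + d = -6
  27a + 9b + 3c + d = 130
  125a + 25b + 5c + d = 534
  216a + 36b + 6c + d = 904
Solving the system yields a = 4, b = 0, c = 6, d = 4.
So q(s) = 4s³ + 6s + 4.
The coefficient of s^2 is 0.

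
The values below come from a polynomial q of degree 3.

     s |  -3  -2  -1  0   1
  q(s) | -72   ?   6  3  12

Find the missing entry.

The 4 known points determine the degree-3 polynomial uniquely.
Write q(s) = as^3 + bs^2 + cs + d. Substituting each data point gives a linear system:
  -27a + 9b - 3c + d = -72
  -a + b - c + d = 6
  d = 3
  a + b + c + d = 12
Solving the system yields a = 5, b = 6, c = -2, d = 3.
So q(s) = 5s^3 + 6s^2 - 2s + 3.
Then q(-2) = -9.

-9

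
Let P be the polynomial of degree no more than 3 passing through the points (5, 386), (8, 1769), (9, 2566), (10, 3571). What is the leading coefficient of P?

Write P(u) = au^3 + bu^2 + cu + d. Substituting each data point gives a linear system:
  125a + 25b + 5c + d = 386
  512a + 64b + 8c + d = 1769
  729a + 81b + 9c + d = 2566
  1000a + 100b + 10c + d = 3571
Solving the system yields a = 4, b = -4, c = -3, d = 1.
So P(u) = 4u^3 - 4u^2 - 3u + 1.
The leading coefficient is 4.

4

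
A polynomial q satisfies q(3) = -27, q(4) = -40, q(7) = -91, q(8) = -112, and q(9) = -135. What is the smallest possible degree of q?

2

Divided differences on the nodes 3, 4, 7, 8, 9:
  order 0: -27  -40  -91  -112  -135
  order 1: -13  -17  -21  -23
  order 2: -1  -1  -1
  order 3: 0  0
  order 4: 0
The order-2 divided differences are all -1 (nonzero) and every higher order vanishes, so the data lies on a polynomial of degree exactly 2.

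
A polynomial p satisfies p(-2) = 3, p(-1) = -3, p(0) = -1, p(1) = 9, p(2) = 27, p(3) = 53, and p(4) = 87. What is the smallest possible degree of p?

2

Forward differences of the values at n = -2, -1, 0, 1, 2, 3, 4:
  p  : 3  -3  -1  9  27  53  87
  Δ  : -6  2  10  18  26  34
  Δ^2: 8  8  8  8  8
  Δ^3: 0  0  0  0
  Δ^4: 0  0  0
  Δ^5: 0  0
  Δ^6: 0
The second differences are constant (8) and nonzero, while all higher differences vanish, so the minimal degree is 2.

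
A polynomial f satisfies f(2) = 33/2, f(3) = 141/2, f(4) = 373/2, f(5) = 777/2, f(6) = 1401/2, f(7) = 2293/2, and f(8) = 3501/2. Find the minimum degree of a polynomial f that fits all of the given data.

Forward differences of the values at n = 2, 3, 4, 5, 6, 7, 8:
  f  : 33/2  141/2  373/2  777/2  1401/2  2293/2  3501/2
  Δ  : 54  116  202  312  446  604
  Δ^2: 62  86  110  134  158
  Δ^3: 24  24  24  24
  Δ^4: 0  0  0
  Δ^5: 0  0
  Δ^6: 0
The third differences are constant (24) and nonzero, while all higher differences vanish, so the minimal degree is 3.

3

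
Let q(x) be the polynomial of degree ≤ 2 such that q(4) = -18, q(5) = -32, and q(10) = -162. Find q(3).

Write q(x) = ax^2 + bx + c. Substituting each data point gives a linear system:
  16a + 4b + c = -18
  25a + 5b + c = -32
  100a + 10b + c = -162
Solving the system yields a = -2, b = 4, c = -2.
So q(x) = -2x^2 + 4x - 2.
Then q(3) = -8.

-8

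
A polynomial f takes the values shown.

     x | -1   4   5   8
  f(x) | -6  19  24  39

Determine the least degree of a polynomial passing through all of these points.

Divided differences on the nodes -1, 4, 5, 8:
  order 0: -6  19  24  39
  order 1: 5  5  5
  order 2: 0  0
  order 3: 0
The order-1 divided differences are all 5 (nonzero) and every higher order vanishes, so the data lies on a polynomial of degree exactly 1.

1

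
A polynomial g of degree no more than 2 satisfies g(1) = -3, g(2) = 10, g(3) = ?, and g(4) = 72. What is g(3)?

35

On equispaced nodes a degree-2 polynomial has vanishing third forward difference, so
  - g(1) + 3·g(2) - 3·g(3) + g(4) = 0.
Substituting the known values and solving for g(3):
  -3·g(3) = -105
  g(3) = 35.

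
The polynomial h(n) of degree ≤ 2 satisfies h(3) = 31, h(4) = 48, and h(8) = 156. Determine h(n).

Using the Lagrange interpolation formula with nodes 3, 4, 8:
  L_0(n) = (n - 4)(n - 8) / 5
  L_1(n) = (n - 3)(n - 8) / -4
  L_2(n) = (n - 3)(n - 4) / 20
Then h(n) = 31·L_0(n) + 48·L_1(n) + 156·L_2(n).
Expanding and collecting terms gives h(n) = 2n² + 3n + 4.
Check: h(8) = 156. ✓

h(n) = 2n^2 + 3n + 4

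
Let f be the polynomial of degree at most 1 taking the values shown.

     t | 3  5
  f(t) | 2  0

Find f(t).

Using the Lagrange interpolation formula with nodes 3, 5:
  L_0(t) = (t - 5) / -2
  L_1(t) = (t - 3) / 2
Then f(t) = 2·L_0(t) + 0·L_1(t).
Expanding and collecting terms gives f(t) = -t + 5.
Check: f(5) = 0. ✓

f(t) = -t + 5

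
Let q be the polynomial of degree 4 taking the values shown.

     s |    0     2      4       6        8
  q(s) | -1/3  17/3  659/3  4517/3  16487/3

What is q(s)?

q(s) = 2s^4 - 6s^3 + 6s^2 - s - 1/3

Write q(s) = as^4 + bs^3 + cs^2 + ds + e. Substituting each data point gives a linear system:
  e = -1/3
  16a + 8b + 4c + 2d + e = 17/3
  256a + 64b + 16c + 4d + e = 659/3
  1296a + 216b + 36c + 6d + e = 4517/3
  4096a + 512b + 64c + 8d + e = 16487/3
Solving the system yields a = 2, b = -6, c = 6, d = -1, e = -1/3.
So q(s) = 2s⁴ - 6s³ + 6s² - s - 1/3.
Check: q(2) = 17/3. ✓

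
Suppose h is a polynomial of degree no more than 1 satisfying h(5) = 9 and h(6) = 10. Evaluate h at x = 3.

Using the Lagrange interpolation formula with nodes 5, 6:
  L_0(x) = (x - 6) / -1
  L_1(x) = (x - 5) / 1
Then h(x) = 9·L_0(x) + 10·L_1(x).
Expanding and collecting terms gives h(x) = x + 4.
Evaluating at x = 3: h(3) = 7.

7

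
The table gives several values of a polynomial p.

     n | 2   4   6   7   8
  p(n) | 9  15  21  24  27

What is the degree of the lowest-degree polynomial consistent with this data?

1

Divided differences on the nodes 2, 4, 6, 7, 8:
  order 0: 9  15  21  24  27
  order 1: 3  3  3  3
  order 2: 0  0  0
  order 3: 0  0
  order 4: 0
The order-1 divided differences are all 3 (nonzero) and every higher order vanishes, so the data lies on a polynomial of degree exactly 1.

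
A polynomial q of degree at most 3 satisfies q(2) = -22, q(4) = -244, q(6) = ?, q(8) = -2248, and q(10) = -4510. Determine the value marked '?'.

-906

The 4 known points determine the degree-3 polynomial uniquely.
Write q(u) = au^3 + bu^2 + cu + d. Substituting each data point gives a linear system:
  8a + 4b + 2c + d = -22
  64a + 16b + 4c + d = -244
  512a + 64b + 8c + d = -2248
  1000a + 100b + 10c + d = -4510
Solving the system yields a = -5, b = 5, c = -1, d = 0.
So q(u) = -5u^3 + 5u^2 - u.
Then q(6) = -906.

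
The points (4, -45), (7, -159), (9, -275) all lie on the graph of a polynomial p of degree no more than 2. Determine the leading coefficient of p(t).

-4

Write p(t) = at^2 + bt + c. Substituting each data point gives a linear system:
  16a + 4b + c = -45
  49a + 7b + c = -159
  81a + 9b + c = -275
Solving the system yields a = -4, b = 6, c = -5.
So p(t) = -4t^2 + 6t - 5.
The leading coefficient is -4.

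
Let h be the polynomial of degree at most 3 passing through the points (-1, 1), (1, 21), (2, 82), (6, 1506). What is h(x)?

Write h(x) = ax^3 + bx^2 + cx + d. Substituting each data point gives a linear system:
  -a + b - c + d = 1
  a + b + c + d = 21
  8a + 4b + 2c + d = 82
  216a + 36b + 6c + d = 1506
Solving the system yields a = 6, b = 5, c = 4, d = 6.
So h(x) = 6x^3 + 5x^2 + 4x + 6.
Check: h(1) = 21. ✓

h(x) = 6x^3 + 5x^2 + 4x + 6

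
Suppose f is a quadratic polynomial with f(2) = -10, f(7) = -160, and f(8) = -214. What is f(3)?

-24

Write f(x) = ax^2 + bx + c. Substituting each data point gives a linear system:
  4a + 2b + c = -10
  49a + 7b + c = -160
  64a + 8b + c = -214
Solving the system yields a = -4, b = 6, c = -6.
So f(x) = -4x^2 + 6x - 6.
Then f(3) = -24.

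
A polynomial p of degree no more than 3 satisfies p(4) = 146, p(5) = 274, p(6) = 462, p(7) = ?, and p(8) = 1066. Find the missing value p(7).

722

The 4 known points determine the degree-3 polynomial uniquely.
Write p(s) = as^3 + bs^2 + cs + d. Substituting each data point gives a linear system:
  64a + 16b + 4c + d = 146
  125a + 25b + 5c + d = 274
  216a + 36b + 6c + d = 462
  512a + 64b + 8c + d = 1066
Solving the system yields a = 2, b = 0, c = 6, d = -6.
So p(s) = 2s^3 + 6s - 6.
Then p(7) = 722.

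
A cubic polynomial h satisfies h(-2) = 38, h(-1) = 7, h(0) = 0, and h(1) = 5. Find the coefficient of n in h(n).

1

Write h(n) = an^3 + bn^2 + cn + d. Substituting each data point gives a linear system:
  -8a + 4b - 2c + d = 38
  -a + b - c + d = 7
  d = 0
  a + b + c + d = 5
Solving the system yields a = -2, b = 6, c = 1, d = 0.
So h(n) = -2n^3 + 6n^2 + n.
The coefficient of n is 1.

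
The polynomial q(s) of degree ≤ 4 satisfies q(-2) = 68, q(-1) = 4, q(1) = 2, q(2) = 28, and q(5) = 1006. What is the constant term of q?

Write q(s) = as^4 + bs^3 + cs^2 + ds + e. Substituting each data point gives a linear system:
  16a - 8b + 4c - 2d + e = 68
  a - b + c - d + e = 4
  a + b + c + d + e = 2
  16a + 8b + 4c + 2d + e = 28
  625a + 125b + 25c + 5d + e = 1006
Solving the system yields a = 2, b = -3, c = 5, d = 2, e = -4.
So q(s) = 2s^4 - 3s^3 + 5s^2 + 2s - 4.
The constant term is -4.

-4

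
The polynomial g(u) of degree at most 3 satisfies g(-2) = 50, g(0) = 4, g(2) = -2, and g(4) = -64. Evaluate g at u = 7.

-472

Write g(u) = au^3 + bu^2 + cu + d. Substituting each data point gives a linear system:
  -8a + 4b - 2c + d = 50
  d = 4
  8a + 4b + 2c + d = -2
  64a + 16b + 4c + d = -64
Solving the system yields a = -2, b = 5, c = -5, d = 4.
So g(u) = -2u³ + 5u² - 5u + 4.
Then g(7) = -472.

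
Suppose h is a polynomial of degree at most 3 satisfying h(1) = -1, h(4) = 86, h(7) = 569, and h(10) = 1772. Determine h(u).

Using the Lagrange interpolation formula with nodes 1, 4, 7, 10:
  L_0(u) = (u - 4)(u - 7)(u - 10) / -162
  L_1(u) = (u - 1)(u - 7)(u - 10) / 54
  L_2(u) = (u - 1)(u - 4)(u - 10) / -54
  L_3(u) = (u - 1)(u - 4)(u - 7) / 162
Then h(u) = -1·L_0(u) + 86·L_1(u) + 569·L_2(u) + 1772·L_3(u).
Expanding and collecting terms gives h(u) = 2u^3 - 2u^2 - 3u + 2.
Check: h(4) = 86. ✓

h(u) = 2u^3 - 2u^2 - 3u + 2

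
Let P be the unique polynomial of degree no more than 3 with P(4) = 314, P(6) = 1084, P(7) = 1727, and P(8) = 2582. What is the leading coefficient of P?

Write P(s) = as^3 + bs^2 + cs + d. Substituting each data point gives a linear system:
  64a + 16b + 4c + d = 314
  216a + 36b + 6c + d = 1084
  343a + 49b + 7c + d = 1727
  512a + 64b + 8c + d = 2582
Solving the system yields a = 5, b = 1, c = -5, d = -2.
So P(s) = 5s^3 + s^2 - 5s - 2.
The leading coefficient is 5.

5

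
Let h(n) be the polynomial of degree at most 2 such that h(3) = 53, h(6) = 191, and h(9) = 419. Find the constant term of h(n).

Write h(n) = an^2 + bn + c. Substituting each data point gives a linear system:
  9a + 3b + c = 53
  36a + 6b + c = 191
  81a + 9b + c = 419
Solving the system yields a = 5, b = 1, c = 5.
So h(n) = 5n² + n + 5.
The constant term is 5.

5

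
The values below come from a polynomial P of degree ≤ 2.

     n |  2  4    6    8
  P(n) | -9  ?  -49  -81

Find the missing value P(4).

-25

The 3 known points determine the degree-2 polynomial uniquely.
Write P(n) = an^2 + bn + c. Substituting each data point gives a linear system:
  4a + 2b + c = -9
  36a + 6b + c = -49
  64a + 8b + c = -81
Solving the system yields a = -1, b = -2, c = -1.
So P(n) = -n^2 - 2n - 1.
Then P(4) = -25.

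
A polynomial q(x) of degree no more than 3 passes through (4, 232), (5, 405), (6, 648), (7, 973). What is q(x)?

q(x) = 2x^3 + 5x^2 + 6x

Write q(x) = ax^3 + bx^2 + cx + d. Substituting each data point gives a linear system:
  64a + 16b + 4c + d = 232
  125a + 25b + 5c + d = 405
  216a + 36b + 6c + d = 648
  343a + 49b + 7c + d = 973
Solving the system yields a = 2, b = 5, c = 6, d = 0.
So q(x) = 2x³ + 5x² + 6x.
Check: q(7) = 973. ✓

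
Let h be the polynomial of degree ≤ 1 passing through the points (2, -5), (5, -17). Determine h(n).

Using the Lagrange interpolation formula with nodes 2, 5:
  L_0(n) = (n - 5) / -3
  L_1(n) = (n - 2) / 3
Then h(n) = -5·L_0(n) - 17·L_1(n).
Expanding and collecting terms gives h(n) = -4n + 3.
Check: h(5) = -17. ✓

h(n) = -4n + 3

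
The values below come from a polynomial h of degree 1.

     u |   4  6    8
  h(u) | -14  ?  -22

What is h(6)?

On equispaced nodes a degree-1 polynomial has vanishing second forward difference, so
  h(4) - 2·h(6) + h(8) = 0.
Substituting the known values and solving for h(6):
  -2·h(6) = 36
  h(6) = -18.

-18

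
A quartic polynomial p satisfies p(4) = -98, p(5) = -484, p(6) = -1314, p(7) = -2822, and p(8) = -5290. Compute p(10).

-14474

Using the Lagrange interpolation formula with nodes 4, 5, 6, 7, 8:
  L_0(n) = (n - 5)(n - 6)(n - 7)(n - 8) / 24
  L_1(n) = (n - 4)(n - 6)(n - 7)(n - 8) / -6
  L_2(n) = (n - 4)(n - 5)(n - 7)(n - 8) / 4
  L_3(n) = (n - 4)(n - 5)(n - 6)(n - 8) / -6
  L_4(n) = (n - 4)(n - 5)(n - 6)(n - 7) / 24
Then p(n) = -98·L_0(n) - 484·L_1(n) - 1314·L_2(n) - 2822·L_3(n) - 5290·L_4(n).
Expanding and collecting terms gives p(n) = -2n^4 + 5n^3 + 5n^2 + 2n + 6.
Evaluating at n = 10: p(10) = -14474.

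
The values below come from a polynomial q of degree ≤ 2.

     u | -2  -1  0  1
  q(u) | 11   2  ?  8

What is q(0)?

1

On equispaced nodes a degree-2 polynomial has vanishing third forward difference, so
  - q(-2) + 3·q(-1) - 3·q(0) + q(1) = 0.
Substituting the known values and solving for q(0):
  -3·q(0) = -3
  q(0) = 1.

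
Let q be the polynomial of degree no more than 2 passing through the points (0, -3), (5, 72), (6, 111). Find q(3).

Using the Lagrange interpolation formula with nodes 0, 5, 6:
  L_0(x) = (x - 5)(x - 6) / 30
  L_1(x) = x(x - 6) / -5
  L_2(x) = x(x - 5) / 6
Then q(x) = -3·L_0(x) + 72·L_1(x) + 111·L_2(x).
Expanding and collecting terms gives q(x) = 4x^2 - 5x - 3.
Evaluating at x = 3: q(3) = 18.

18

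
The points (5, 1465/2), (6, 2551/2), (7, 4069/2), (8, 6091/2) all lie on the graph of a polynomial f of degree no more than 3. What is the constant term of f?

-5/2

Write f(n) = an^3 + bn^2 + cn + d. Substituting each data point gives a linear system:
  125a + 25b + 5c + d = 1465/2
  216a + 36b + 6c + d = 2551/2
  343a + 49b + 7c + d = 4069/2
  512a + 64b + 8c + d = 6091/2
Solving the system yields a = 6, b = 0, c = -3, d = -5/2.
So f(n) = 6n^3 - 3n - 5/2.
The constant term is -5/2.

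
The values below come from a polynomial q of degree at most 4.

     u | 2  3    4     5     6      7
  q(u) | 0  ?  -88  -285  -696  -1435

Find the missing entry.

-15

The 5 known points determine the degree-4 polynomial uniquely.
Write q(u) = au^4 + bu^3 + cu^2 + du + e. Substituting each data point gives a linear system:
  16a + 8b + 4c + 2d + e = 0
  256a + 64b + 16c + 4d + e = -88
  625a + 125b + 25c + 5d + e = -285
  1296a + 216b + 36c + 6d + e = -696
  2401a + 343b + 49c + 7d + e = -1435
Solving the system yields a = -1, b = 3, c = -1, d = -2, e = 0.
So q(u) = -u^4 + 3u^3 - u^2 - 2u.
Then q(3) = -15.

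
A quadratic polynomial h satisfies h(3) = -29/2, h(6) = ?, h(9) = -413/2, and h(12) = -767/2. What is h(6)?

On equispaced nodes a degree-2 polynomial has vanishing third forward difference, so
  - h(3) + 3·h(6) - 3·h(9) + h(12) = 0.
Substituting the known values and solving for h(6):
  3·h(6) = -501/2
  h(6) = -167/2.

-167/2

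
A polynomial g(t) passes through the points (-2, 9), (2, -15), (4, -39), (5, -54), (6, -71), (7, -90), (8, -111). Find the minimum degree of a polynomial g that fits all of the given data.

Divided differences on the nodes -2, 2, 4, 5, 6, 7, 8:
  order 0: 9  -15  -39  -54  -71  -90  -111
  order 1: -6  -12  -15  -17  -19  -21
  order 2: -1  -1  -1  -1  -1
  order 3: 0  0  0  0
  order 4: 0  0  0
  order 5: 0  0
  order 6: 0
The order-2 divided differences are all -1 (nonzero) and every higher order vanishes, so the data lies on a polynomial of degree exactly 2.

2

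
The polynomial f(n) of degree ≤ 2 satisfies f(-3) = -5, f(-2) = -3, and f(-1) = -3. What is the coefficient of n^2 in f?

Write f(n) = an^2 + bn + c. Substituting each data point gives a linear system:
  9a - 3b + c = -5
  4a - 2b + c = -3
  a - b + c = -3
Solving the system yields a = -1, b = -3, c = -5.
So f(n) = -n² - 3n - 5.
The leading coefficient is -1.

-1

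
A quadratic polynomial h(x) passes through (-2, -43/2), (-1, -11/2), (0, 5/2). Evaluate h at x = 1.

5/2

Write h(x) = ax^2 + bx + c. Substituting each data point gives a linear system:
  4a - 2b + c = -43/2
  a - b + c = -11/2
  c = 5/2
Solving the system yields a = -4, b = 4, c = 5/2.
So h(x) = -4x² + 4x + 5/2.
Then h(1) = 5/2.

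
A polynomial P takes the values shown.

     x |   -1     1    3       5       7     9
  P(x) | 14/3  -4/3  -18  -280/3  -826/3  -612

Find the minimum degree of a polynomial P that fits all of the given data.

Forward differences of the values at x = -1, 1, 3, 5, 7, 9:
  P  : 14/3  -4/3  -18  -280/3  -826/3  -612
  Δ  : -6  -50/3  -226/3  -182  -1010/3
  Δ^2: -32/3  -176/3  -320/3  -464/3
  Δ^3: -48  -48  -48
  Δ^4: 0  0
  Δ^5: 0
The third differences are constant (-48) and nonzero, while all higher differences vanish, so the minimal degree is 3.

3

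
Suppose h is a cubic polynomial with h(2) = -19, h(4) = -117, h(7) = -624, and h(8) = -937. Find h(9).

-1342

Write h(t) = at^3 + bt^2 + ct + d. Substituting each data point gives a linear system:
  8a + 4b + 2c + d = -19
  64a + 16b + 4c + d = -117
  343a + 49b + 7c + d = -624
  512a + 64b + 8c + d = -937
Solving the system yields a = -2, b = 2, c = -5, d = -1.
So h(t) = -2t³ + 2t² - 5t - 1.
Then h(9) = -1342.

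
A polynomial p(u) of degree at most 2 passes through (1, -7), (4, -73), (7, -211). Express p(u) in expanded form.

p(u) = -4u^2 - 2u - 1

Using the Lagrange interpolation formula with nodes 1, 4, 7:
  L_0(u) = (u - 4)(u - 7) / 18
  L_1(u) = (u - 1)(u - 7) / -9
  L_2(u) = (u - 1)(u - 4) / 18
Then p(u) = -7·L_0(u) - 73·L_1(u) - 211·L_2(u).
Expanding and collecting terms gives p(u) = -4u^2 - 2u - 1.
Check: p(1) = -7. ✓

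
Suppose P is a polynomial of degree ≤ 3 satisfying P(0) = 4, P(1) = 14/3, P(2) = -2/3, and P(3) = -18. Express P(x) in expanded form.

P(x) = -x^3 + (5/3)x + 4

Write P(x) = ax^3 + bx^2 + cx + d. Substituting each data point gives a linear system:
  d = 4
  a + b + c + d = 14/3
  8a + 4b + 2c + d = -2/3
  27a + 9b + 3c + d = -18
Solving the system yields a = -1, b = 0, c = 5/3, d = 4.
So P(x) = -x^3 + (5/3)x + 4.
Check: P(2) = -2/3. ✓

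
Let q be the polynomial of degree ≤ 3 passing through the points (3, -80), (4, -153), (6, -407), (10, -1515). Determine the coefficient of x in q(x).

-1

Write q(x) = ax^3 + bx^2 + cx + d. Substituting each data point gives a linear system:
  27a + 9b + 3c + d = -80
  64a + 16b + 4c + d = -153
  216a + 36b + 6c + d = -407
  1000a + 100b + 10c + d = -1515
Solving the system yields a = -1, b = -5, c = -1, d = -5.
So q(x) = -x^3 - 5x^2 - x - 5.
The coefficient of x is -1.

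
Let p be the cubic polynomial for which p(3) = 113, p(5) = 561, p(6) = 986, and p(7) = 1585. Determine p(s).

Using the Lagrange interpolation formula with nodes 3, 5, 6, 7:
  L_0(s) = (s - 5)(s - 6)(s - 7) / -24
  L_1(s) = (s - 3)(s - 6)(s - 7) / 4
  L_2(s) = (s - 3)(s - 5)(s - 7) / -3
  L_3(s) = (s - 3)(s - 5)(s - 6) / 8
Then p(s) = 113·L_0(s) + 561·L_1(s) + 986·L_2(s) + 1585·L_3(s).
Expanding and collecting terms gives p(s) = 5s³ - 3s² + 3s - 4.
Check: p(5) = 561. ✓

p(s) = 5s^3 - 3s^2 + 3s - 4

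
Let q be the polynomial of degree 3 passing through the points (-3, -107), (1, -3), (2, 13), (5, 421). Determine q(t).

q(t) = 4t^3 - 2t^2 - 6t + 1

Write q(t) = at^3 + bt^2 + ct + d. Substituting each data point gives a linear system:
  -27a + 9b - 3c + d = -107
  a + b + c + d = -3
  8a + 4b + 2c + d = 13
  125a + 25b + 5c + d = 421
Solving the system yields a = 4, b = -2, c = -6, d = 1.
So q(t) = 4t³ - 2t² - 6t + 1.
Check: q(1) = -3. ✓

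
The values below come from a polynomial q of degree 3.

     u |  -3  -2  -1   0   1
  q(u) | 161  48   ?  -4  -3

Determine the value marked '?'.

3

The 4 known points determine the degree-3 polynomial uniquely.
Write q(u) = au^3 + bu^2 + cu + d. Substituting each data point gives a linear system:
  -27a + 9b - 3c + d = 161
  -8a + 4b - 2c + d = 48
  d = -4
  a + b + c + d = -3
Solving the system yields a = -5, b = 4, c = 2, d = -4.
So q(u) = -5u^3 + 4u^2 + 2u - 4.
Then q(-1) = 3.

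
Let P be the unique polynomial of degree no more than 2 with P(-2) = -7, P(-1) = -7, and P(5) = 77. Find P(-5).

Using the Lagrange interpolation formula with nodes -2, -1, 5:
  L_0(u) = (u + 1)(u - 5) / 7
  L_1(u) = (u + 2)(u - 5) / -6
  L_2(u) = (u + 2)(u + 1) / 42
Then P(u) = -7·L_0(u) - 7·L_1(u) + 77·L_2(u).
Expanding and collecting terms gives P(u) = 2u^2 + 6u - 3.
Evaluating at u = -5: P(-5) = 17.

17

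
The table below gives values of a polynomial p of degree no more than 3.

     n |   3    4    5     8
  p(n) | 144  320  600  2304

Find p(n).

Write p(n) = an^3 + bn^2 + cn + d. Substituting each data point gives a linear system:
  27a + 9b + 3c + d = 144
  64a + 16b + 4c + d = 320
  125a + 25b + 5c + d = 600
  512a + 64b + 8c + d = 2304
Solving the system yields a = 4, b = 4, c = 0, d = 0.
So p(n) = 4n^3 + 4n^2.
Check: p(4) = 320. ✓

p(n) = 4n^3 + 4n^2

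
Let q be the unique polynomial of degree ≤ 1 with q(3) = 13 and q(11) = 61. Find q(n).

q(n) = 6n - 5

Using the Lagrange interpolation formula with nodes 3, 11:
  L_0(n) = (n - 11) / -8
  L_1(n) = (n - 3) / 8
Then q(n) = 13·L_0(n) + 61·L_1(n).
Expanding and collecting terms gives q(n) = 6n - 5.
Check: q(11) = 61. ✓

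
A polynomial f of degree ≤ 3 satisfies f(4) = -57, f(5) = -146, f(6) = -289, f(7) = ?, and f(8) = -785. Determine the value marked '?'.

-498

On equispaced nodes a degree-3 polynomial has vanishing fourth forward difference, so
  f(4) - 4·f(5) + 6·f(6) - 4·f(7) + f(8) = 0.
Substituting the known values and solving for f(7):
  -4·f(7) = 1992
  f(7) = -498.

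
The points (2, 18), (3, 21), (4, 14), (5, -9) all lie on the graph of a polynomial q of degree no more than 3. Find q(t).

q(t) = -t^3 + 4t^2 + 2t + 6

Write q(t) = at^3 + bt^2 + ct + d. Substituting each data point gives a linear system:
  8a + 4b + 2c + d = 18
  27a + 9b + 3c + d = 21
  64a + 16b + 4c + d = 14
  125a + 25b + 5c + d = -9
Solving the system yields a = -1, b = 4, c = 2, d = 6.
So q(t) = -t^3 + 4t^2 + 2t + 6.
Check: q(3) = 21. ✓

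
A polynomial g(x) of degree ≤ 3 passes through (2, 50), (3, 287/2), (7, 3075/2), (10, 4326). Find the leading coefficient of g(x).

Write g(x) = ax^3 + bx^2 + cx + d. Substituting each data point gives a linear system:
  8a + 4b + 2c + d = 50
  27a + 9b + 3c + d = 287/2
  343a + 49b + 7c + d = 3075/2
  1000a + 100b + 10c + d = 4326
Solving the system yields a = 4, b = 3, c = 5/2, d = 1.
So g(x) = 4x³ + 3x² + (5/2)x + 1.
The leading coefficient is 4.

4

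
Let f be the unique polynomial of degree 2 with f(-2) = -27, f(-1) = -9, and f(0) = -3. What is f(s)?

f(s) = -6s^2 - 3

Using the Lagrange interpolation formula with nodes -2, -1, 0:
  L_0(s) = (s + 1)s / 2
  L_1(s) = (s + 2)s / -1
  L_2(s) = (s + 2)(s + 1) / 2
Then f(s) = -27·L_0(s) - 9·L_1(s) - 3·L_2(s).
Expanding and collecting terms gives f(s) = -6s^2 - 3.
Check: f(-1) = -9. ✓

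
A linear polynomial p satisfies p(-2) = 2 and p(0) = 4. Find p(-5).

Write p(t) = at + b. Substituting each data point gives a linear system:
  -2a + b = 2
  b = 4
Solving the system yields a = 1, b = 4.
So p(t) = t + 4.
Then p(-5) = -1.

-1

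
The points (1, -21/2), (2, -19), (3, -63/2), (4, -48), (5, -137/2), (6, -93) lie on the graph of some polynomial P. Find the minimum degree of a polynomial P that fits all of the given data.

Forward differences of the values at s = 1, 2, 3, 4, 5, 6:
  P  : -21/2  -19  -63/2  -48  -137/2  -93
  Δ  : -17/2  -25/2  -33/2  -41/2  -49/2
  Δ^2: -4  -4  -4  -4
  Δ^3: 0  0  0
  Δ^4: 0  0
  Δ^5: 0
The second differences are constant (-4) and nonzero, while all higher differences vanish, so the minimal degree is 2.

2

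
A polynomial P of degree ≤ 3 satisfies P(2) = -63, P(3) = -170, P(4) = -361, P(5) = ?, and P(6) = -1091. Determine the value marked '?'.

-660

The 4 known points determine the degree-3 polynomial uniquely.
Write P(n) = an^3 + bn^2 + cn + d. Substituting each data point gives a linear system:
  8a + 4b + 2c + d = -63
  27a + 9b + 3c + d = -170
  64a + 16b + 4c + d = -361
  216a + 36b + 6c + d = -1091
Solving the system yields a = -4, b = -6, c = -1, d = -5.
So P(n) = -4n^3 - 6n^2 - n - 5.
Then P(5) = -660.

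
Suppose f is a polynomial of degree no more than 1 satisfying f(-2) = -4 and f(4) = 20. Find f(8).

Write f(n) = an + b. Substituting each data point gives a linear system:
  -2a + b = -4
  4a + b = 20
Solving the system yields a = 4, b = 4.
So f(n) = 4n + 4.
Then f(8) = 36.

36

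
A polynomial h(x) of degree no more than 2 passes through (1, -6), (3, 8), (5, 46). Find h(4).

24

Write h(x) = ax^2 + bx + c. Substituting each data point gives a linear system:
  a + b + c = -6
  9a + 3b + c = 8
  25a + 5b + c = 46
Solving the system yields a = 3, b = -5, c = -4.
So h(x) = 3x^2 - 5x - 4.
Then h(4) = 24.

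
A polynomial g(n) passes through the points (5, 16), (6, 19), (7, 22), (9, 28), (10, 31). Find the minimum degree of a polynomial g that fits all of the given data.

Divided differences on the nodes 5, 6, 7, 9, 10:
  order 0: 16  19  22  28  31
  order 1: 3  3  3  3
  order 2: 0  0  0
  order 3: 0  0
  order 4: 0
The order-1 divided differences are all 3 (nonzero) and every higher order vanishes, so the data lies on a polynomial of degree exactly 1.

1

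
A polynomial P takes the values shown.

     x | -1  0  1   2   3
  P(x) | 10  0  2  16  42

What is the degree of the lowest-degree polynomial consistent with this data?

Forward differences of the values at x = -1, 0, 1, 2, 3:
  P  : 10  0  2  16  42
  Δ  : -10  2  14  26
  Δ^2: 12  12  12
  Δ^3: 0  0
  Δ^4: 0
The second differences are constant (12) and nonzero, while all higher differences vanish, so the minimal degree is 2.

2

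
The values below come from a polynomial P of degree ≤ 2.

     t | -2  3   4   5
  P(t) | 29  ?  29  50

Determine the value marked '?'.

14

The 3 known points determine the degree-2 polynomial uniquely.
Write P(t) = at^2 + bt + c. Substituting each data point gives a linear system:
  4a - 2b + c = 29
  16a + 4b + c = 29
  25a + 5b + c = 50
Solving the system yields a = 3, b = -6, c = 5.
So P(t) = 3t^2 - 6t + 5.
Then P(3) = 14.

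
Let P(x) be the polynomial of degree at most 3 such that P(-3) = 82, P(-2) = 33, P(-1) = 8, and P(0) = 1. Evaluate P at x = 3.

Using the Lagrange interpolation formula with nodes -3, -2, -1, 0:
  L_0(x) = (x + 2)(x + 1)x / -6
  L_1(x) = (x + 3)(x + 1)x / 2
  L_2(x) = (x + 3)(x + 2)x / -2
  L_3(x) = (x + 3)(x + 2)(x + 1) / 6
Then P(x) = 82·L_0(x) + 33·L_1(x) + 8·L_2(x) + 1·L_3(x).
Expanding and collecting terms gives P(x) = -x^3 + 6x^2 + 1.
Evaluating at x = 3: P(3) = 28.

28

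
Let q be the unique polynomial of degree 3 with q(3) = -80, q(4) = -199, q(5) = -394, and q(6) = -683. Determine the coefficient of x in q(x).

Write q(x) = ax^3 + bx^2 + cx + d. Substituting each data point gives a linear system:
  27a + 9b + 3c + d = -80
  64a + 16b + 4c + d = -199
  125a + 25b + 5c + d = -394
  216a + 36b + 6c + d = -683
Solving the system yields a = -3, b = -2, c = 6, d = 1.
So q(x) = -3x^3 - 2x^2 + 6x + 1.
The coefficient of x is 6.

6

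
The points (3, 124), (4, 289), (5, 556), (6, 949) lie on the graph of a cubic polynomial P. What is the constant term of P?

1

Write P(t) = at^3 + bt^2 + ct + d. Substituting each data point gives a linear system:
  27a + 9b + 3c + d = 124
  64a + 16b + 4c + d = 289
  125a + 25b + 5c + d = 556
  216a + 36b + 6c + d = 949
Solving the system yields a = 4, b = 3, c = -4, d = 1.
So P(t) = 4t^3 + 3t^2 - 4t + 1.
The constant term is 1.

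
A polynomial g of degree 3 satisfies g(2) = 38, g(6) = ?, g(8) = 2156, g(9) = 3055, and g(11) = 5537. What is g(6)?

922

The 4 known points determine the degree-3 polynomial uniquely.
Write g(x) = ax^3 + bx^2 + cx + d. Substituting each data point gives a linear system:
  8a + 4b + 2c + d = 38
  512a + 64b + 8c + d = 2156
  729a + 81b + 9c + d = 3055
  1331a + 121b + 11c + d = 5537
Solving the system yields a = 4, b = 2, c = -3, d = 4.
So g(x) = 4x^3 + 2x^2 - 3x + 4.
Then g(6) = 922.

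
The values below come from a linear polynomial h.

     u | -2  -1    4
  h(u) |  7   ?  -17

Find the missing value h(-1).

The 2 known points determine the degree-1 polynomial uniquely.
Write h(u) = au + b. Substituting each data point gives a linear system:
  -2a + b = 7
  4a + b = -17
Solving the system yields a = -4, b = -1.
So h(u) = -4u - 1.
Then h(-1) = 3.

3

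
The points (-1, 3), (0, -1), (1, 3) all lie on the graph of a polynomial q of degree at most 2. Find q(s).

Using the Lagrange interpolation formula with nodes -1, 0, 1:
  L_0(s) = s(s - 1) / 2
  L_1(s) = (s + 1)(s - 1) / -1
  L_2(s) = (s + 1)s / 2
Then q(s) = 3·L_0(s) - 1·L_1(s) + 3·L_2(s).
Expanding and collecting terms gives q(s) = 4s^2 - 1.
Check: q(-1) = 3. ✓

q(s) = 4s^2 - 1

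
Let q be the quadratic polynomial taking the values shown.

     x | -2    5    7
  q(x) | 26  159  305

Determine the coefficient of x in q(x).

Write q(x) = ax^2 + bx + c. Substituting each data point gives a linear system:
  4a - 2b + c = 26
  25a + 5b + c = 159
  49a + 7b + c = 305
Solving the system yields a = 6, b = 1, c = 4.
So q(x) = 6x^2 + x + 4.
The coefficient of x is 1.

1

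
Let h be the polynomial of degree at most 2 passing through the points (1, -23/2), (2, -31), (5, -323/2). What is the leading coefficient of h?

-6

Write h(n) = an^2 + bn + c. Substituting each data point gives a linear system:
  a + b + c = -23/2
  4a + 2b + c = -31
  25a + 5b + c = -323/2
Solving the system yields a = -6, b = -3/2, c = -4.
So h(n) = -6n² - (3/2)n - 4.
The leading coefficient is -6.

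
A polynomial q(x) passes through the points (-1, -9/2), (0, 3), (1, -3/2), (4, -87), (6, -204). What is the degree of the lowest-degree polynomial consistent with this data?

2

Divided differences on the nodes -1, 0, 1, 4, 6:
  order 0: -9/2  3  -3/2  -87  -204
  order 1: 15/2  -9/2  -57/2  -117/2
  order 2: -6  -6  -6
  order 3: 0  0
  order 4: 0
The order-2 divided differences are all -6 (nonzero) and every higher order vanishes, so the data lies on a polynomial of degree exactly 2.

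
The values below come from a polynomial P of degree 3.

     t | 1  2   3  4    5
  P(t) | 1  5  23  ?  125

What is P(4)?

61

On equispaced nodes a degree-3 polynomial has vanishing fourth forward difference, so
  P(1) - 4·P(2) + 6·P(3) - 4·P(4) + P(5) = 0.
Substituting the known values and solving for P(4):
  -4·P(4) = -244
  P(4) = 61.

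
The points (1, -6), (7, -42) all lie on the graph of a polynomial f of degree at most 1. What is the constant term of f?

0

Write f(u) = au + b. Substituting each data point gives a linear system:
  a + b = -6
  7a + b = -42
Solving the system yields a = -6, b = 0.
So f(u) = -6u.
The constant term is 0.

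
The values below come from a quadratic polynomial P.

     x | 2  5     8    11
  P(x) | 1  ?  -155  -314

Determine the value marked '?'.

-50

The 3 known points determine the degree-2 polynomial uniquely.
Write P(x) = ax^2 + bx + c. Substituting each data point gives a linear system:
  4a + 2b + c = 1
  64a + 8b + c = -155
  121a + 11b + c = -314
Solving the system yields a = -3, b = 4, c = 5.
So P(x) = -3x^2 + 4x + 5.
Then P(5) = -50.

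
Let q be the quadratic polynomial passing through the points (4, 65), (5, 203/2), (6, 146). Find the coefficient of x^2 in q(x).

4

Write q(x) = ax^2 + bx + c. Substituting each data point gives a linear system:
  16a + 4b + c = 65
  25a + 5b + c = 203/2
  36a + 6b + c = 146
Solving the system yields a = 4, b = 1/2, c = -1.
So q(x) = 4x^2 + (1/2)x - 1.
The leading coefficient is 4.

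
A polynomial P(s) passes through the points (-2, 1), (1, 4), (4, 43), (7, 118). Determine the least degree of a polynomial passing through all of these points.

Forward differences of the values at s = -2, 1, 4, 7:
  P  : 1  4  43  118
  Δ  : 3  39  75
  Δ^2: 36  36
  Δ^3: 0
The second differences are constant (36) and nonzero, while all higher differences vanish, so the minimal degree is 2.

2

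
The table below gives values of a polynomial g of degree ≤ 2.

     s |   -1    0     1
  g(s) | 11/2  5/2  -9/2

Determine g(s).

g(s) = -2s^2 - 5s + 5/2

Write g(s) = as^2 + bs + c. Substituting each data point gives a linear system:
  a - b + c = 11/2
  c = 5/2
  a + b + c = -9/2
Solving the system yields a = -2, b = -5, c = 5/2.
So g(s) = -2s^2 - 5s + 5/2.
Check: g(1) = -9/2. ✓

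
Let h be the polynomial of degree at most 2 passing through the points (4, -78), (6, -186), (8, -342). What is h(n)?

h(n) = -6n^2 + 6n - 6

Write h(n) = an^2 + bn + c. Substituting each data point gives a linear system:
  16a + 4b + c = -78
  36a + 6b + c = -186
  64a + 8b + c = -342
Solving the system yields a = -6, b = 6, c = -6.
So h(n) = -6n^2 + 6n - 6.
Check: h(8) = -342. ✓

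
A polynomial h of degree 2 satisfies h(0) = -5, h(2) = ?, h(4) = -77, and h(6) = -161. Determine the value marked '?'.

On equispaced nodes a degree-2 polynomial has vanishing third forward difference, so
  - h(0) + 3·h(2) - 3·h(4) + h(6) = 0.
Substituting the known values and solving for h(2):
  3·h(2) = -75
  h(2) = -25.

-25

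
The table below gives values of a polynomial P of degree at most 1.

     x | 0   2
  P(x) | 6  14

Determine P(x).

Write P(x) = ax + b. Substituting each data point gives a linear system:
  b = 6
  2a + b = 14
Solving the system yields a = 4, b = 6.
So P(x) = 4x + 6.
Check: P(0) = 6. ✓

P(x) = 4x + 6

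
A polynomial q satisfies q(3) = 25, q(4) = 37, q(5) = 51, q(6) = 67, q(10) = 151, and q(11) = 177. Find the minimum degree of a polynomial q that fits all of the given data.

2

Divided differences on the nodes 3, 4, 5, 6, 10, 11:
  order 0: 25  37  51  67  151  177
  order 1: 12  14  16  21  26
  order 2: 1  1  1  1
  order 3: 0  0  0
  order 4: 0  0
  order 5: 0
The order-2 divided differences are all 1 (nonzero) and every higher order vanishes, so the data lies on a polynomial of degree exactly 2.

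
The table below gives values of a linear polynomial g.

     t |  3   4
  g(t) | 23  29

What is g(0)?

5

Write g(t) = at + b. Substituting each data point gives a linear system:
  3a + b = 23
  4a + b = 29
Solving the system yields a = 6, b = 5.
So g(t) = 6t + 5.
Then g(0) = 5.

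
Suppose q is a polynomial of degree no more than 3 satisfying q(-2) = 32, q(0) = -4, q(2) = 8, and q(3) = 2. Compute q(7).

-382

Using the Lagrange interpolation formula with nodes -2, 0, 2, 3:
  L_0(s) = s(s - 2)(s - 3) / -40
  L_1(s) = (s + 2)(s - 2)(s - 3) / 12
  L_2(s) = (s + 2)s(s - 3) / -8
  L_3(s) = (s + 2)s(s - 2) / 15
Then q(s) = 32·L_0(s) - 4·L_1(s) + 8·L_2(s) + 2·L_3(s).
Expanding and collecting terms gives q(s) = -2s^3 + 6s^2 + 2s - 4.
Evaluating at s = 7: q(7) = -382.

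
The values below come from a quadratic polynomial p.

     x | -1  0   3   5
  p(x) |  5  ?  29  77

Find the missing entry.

2

The 3 known points determine the degree-2 polynomial uniquely.
Write p(x) = ax^2 + bx + c. Substituting each data point gives a linear system:
  a - b + c = 5
  9a + 3b + c = 29
  25a + 5b + c = 77
Solving the system yields a = 3, b = 0, c = 2.
So p(x) = 3x^2 + 2.
Then p(0) = 2.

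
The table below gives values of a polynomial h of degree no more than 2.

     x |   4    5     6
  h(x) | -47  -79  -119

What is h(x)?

Write h(x) = ax^2 + bx + c. Substituting each data point gives a linear system:
  16a + 4b + c = -47
  25a + 5b + c = -79
  36a + 6b + c = -119
Solving the system yields a = -4, b = 4, c = 1.
So h(x) = -4x^2 + 4x + 1.
Check: h(6) = -119. ✓

h(x) = -4x^2 + 4x + 1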